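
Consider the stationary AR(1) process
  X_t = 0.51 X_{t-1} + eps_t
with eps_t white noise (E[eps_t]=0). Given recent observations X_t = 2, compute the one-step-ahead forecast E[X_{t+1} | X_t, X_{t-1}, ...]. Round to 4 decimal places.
E[X_{t+1} \mid \mathcal F_t] = 1.0200

For an AR(p) model X_t = c + sum_i phi_i X_{t-i} + eps_t, the
one-step-ahead conditional mean is
  E[X_{t+1} | X_t, ...] = c + sum_i phi_i X_{t+1-i}.
Substitute known values:
  E[X_{t+1} | ...] = (0.51) * (2)
                   = 1.0200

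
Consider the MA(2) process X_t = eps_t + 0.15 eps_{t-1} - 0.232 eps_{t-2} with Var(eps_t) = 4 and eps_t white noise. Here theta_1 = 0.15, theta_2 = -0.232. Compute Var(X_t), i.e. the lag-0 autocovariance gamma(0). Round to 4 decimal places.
\gamma(0) = 4.3053

For an MA(q) process X_t = eps_t + sum_i theta_i eps_{t-i} with
Var(eps_t) = sigma^2, the variance is
  gamma(0) = sigma^2 * (1 + sum_i theta_i^2).
  sum_i theta_i^2 = (0.15)^2 + (-0.232)^2 = 0.0225 + 0.053824 = 0.076324.
  gamma(0) = 4 * (1 + 0.076324) = 4 * 1.076324 = 4.305296, which rounds to 4.3053.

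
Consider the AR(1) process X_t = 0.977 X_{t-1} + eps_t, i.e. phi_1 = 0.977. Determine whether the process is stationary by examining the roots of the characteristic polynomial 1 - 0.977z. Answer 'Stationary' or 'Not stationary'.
\text{Stationary}

The AR(p) characteristic polynomial is P(z) = 1 - 0.977z.
Stationarity requires all roots to lie outside the unit circle, i.e. |z| > 1 for every root.
This is linear in z: 1 + (-0.977) z = 0  =>  z = -1/(-0.977) = 1.023541,  |z| = 1.023541.
Moduli of all roots: 1.0235.
All moduli strictly greater than 1? Yes.
Verdict: Stationary.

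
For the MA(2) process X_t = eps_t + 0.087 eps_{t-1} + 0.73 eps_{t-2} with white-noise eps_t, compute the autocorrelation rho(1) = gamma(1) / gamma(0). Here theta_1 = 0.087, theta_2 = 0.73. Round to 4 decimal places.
\rho(1) = 0.0977

For an MA(q) process with theta_0 = 1, the autocovariance is
  gamma(k) = sigma^2 * sum_{i=0..q-k} theta_i * theta_{i+k},
and rho(k) = gamma(k) / gamma(0). Sigma^2 cancels.
  numerator   = (1)*(0.087) + (0.087)*(0.73) = 0.15051.
  denominator = (1)^2 + (0.087)^2 + (0.73)^2 = 1.540469.
  rho(1) = 0.15051 / 1.540469 = 0.0977.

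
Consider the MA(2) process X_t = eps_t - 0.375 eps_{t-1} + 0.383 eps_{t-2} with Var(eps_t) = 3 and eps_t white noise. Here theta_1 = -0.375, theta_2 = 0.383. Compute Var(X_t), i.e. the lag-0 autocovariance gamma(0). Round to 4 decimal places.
\gamma(0) = 3.8619

For an MA(q) process X_t = eps_t + sum_i theta_i eps_{t-i} with
Var(eps_t) = sigma^2, the variance is
  gamma(0) = sigma^2 * (1 + sum_i theta_i^2).
  sum_i theta_i^2 = (-0.375)^2 + (0.383)^2 = 0.140625 + 0.146689 = 0.287314.
  gamma(0) = 3 * (1 + 0.287314) = 3 * 1.287314 = 3.861942, which rounds to 3.8619.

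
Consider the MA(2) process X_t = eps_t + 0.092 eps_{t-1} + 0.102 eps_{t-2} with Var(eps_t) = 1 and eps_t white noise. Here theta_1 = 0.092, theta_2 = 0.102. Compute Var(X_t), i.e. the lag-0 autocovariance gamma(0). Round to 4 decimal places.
\gamma(0) = 1.0189

For an MA(q) process X_t = eps_t + sum_i theta_i eps_{t-i} with
Var(eps_t) = sigma^2, the variance is
  gamma(0) = sigma^2 * (1 + sum_i theta_i^2).
  sum_i theta_i^2 = (0.092)^2 + (0.102)^2 = 0.008464 + 0.010404 = 0.018868.
  gamma(0) = 1 * (1 + 0.018868) = 1 * 1.018868 = 1.018868, which rounds to 1.0189.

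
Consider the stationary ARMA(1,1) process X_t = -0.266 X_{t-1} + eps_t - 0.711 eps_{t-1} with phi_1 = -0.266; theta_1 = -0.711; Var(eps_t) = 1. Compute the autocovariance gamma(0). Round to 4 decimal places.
\gamma(0) = 2.0272

Multiply the model equation by X_{t-k} and take expectations. With theta_0 = psi_0 = 1 and psi_j the MA(infinity) weights, this gives
  gamma(k) - sum_i phi_i gamma(k-i) = c_k,
  c_k = sigma^2 * sum_{j=k..q} theta_j psi_{j-k}   (c_k = 0 for k > q),
using gamma(-m) = gamma(m).
psi-weights needed (psi_j = theta_j + sum_i phi_i psi_{j-i}):
  psi_1 = theta_1 + phi_1 = -0.711 + (-0.266) = -0.977
Right-hand sides:
  c_0 = sigma^2 (1 + theta_1 psi_1) = 1 * (1 + (-0.711)(-0.977)) = 1 * 1.694647 = 1.694647
  c_1 = sigma^2 theta_1 = 1 * (-0.711) = -0.711
  c_2 = 0
Equations for k = 0 and k = 1 (AR order 1):
  gamma(0) = phi_1 gamma(1) + c_0
  gamma(1) = phi_1 gamma(0) + c_1
Substituting the second into the first: gamma(0) (1 - phi_1^2) = c_0 + phi_1 c_1, so
  gamma(0) = (c_0 + phi_1 c_1) / (1 - phi_1^2) = (1.694647 + (-0.266)(-0.711)) / (1 - (-0.266)^2) = 1.883773 / 0.929244 = 2.02721.
Therefore gamma(0) = 2.0272 (to 4 decimal places).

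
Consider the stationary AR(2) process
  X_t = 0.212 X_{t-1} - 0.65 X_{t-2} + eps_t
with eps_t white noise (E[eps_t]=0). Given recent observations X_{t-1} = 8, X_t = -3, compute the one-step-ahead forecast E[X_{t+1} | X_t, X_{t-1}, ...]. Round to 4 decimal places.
E[X_{t+1} \mid \mathcal F_t] = -5.8360

For an AR(p) model X_t = c + sum_i phi_i X_{t-i} + eps_t, the
one-step-ahead conditional mean is
  E[X_{t+1} | X_t, ...] = c + sum_i phi_i X_{t+1-i}.
Substitute known values:
  E[X_{t+1} | ...] = (0.212) * (-3) + (-0.65) * (8)
                   = -5.8360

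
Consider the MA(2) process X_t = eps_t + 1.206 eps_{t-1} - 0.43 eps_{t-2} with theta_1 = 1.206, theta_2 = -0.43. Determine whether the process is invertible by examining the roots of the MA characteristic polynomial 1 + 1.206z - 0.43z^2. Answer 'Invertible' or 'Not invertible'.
\text{Not invertible}

The MA(q) characteristic polynomial is P(z) = 1 + 1.206z - 0.43z^2.
Invertibility requires all roots to lie outside the unit circle, i.e. |z| > 1 for every root.
Set 1 + (1.206) z + (-0.43) z^2 = 0, i.e. a z^2 + b z + c = 0 with a = -0.43, b = 1.206, c = 1.
Discriminant D = b^2 - 4ac = (1.206)^2 - 4*(-0.43)*1 = 1.454436 - (-1.72) = 3.174436.
D >= 0, so the roots are real: z = (-b +/- sqrt(D)) / (2a) = (-1.206 +/- 1.781695) / (-0.86).
  z_1 = (-1.206 + 1.781695) / (-0.86) = -0.6694,   |z_1| = 0.6694.
  z_2 = (-1.206 - 1.781695) / (-0.86) = 3.4741,   |z_2| = 3.4741.
Moduli of all roots: 0.6694, 3.4741.
All moduli strictly greater than 1? No.
Verdict: Not invertible.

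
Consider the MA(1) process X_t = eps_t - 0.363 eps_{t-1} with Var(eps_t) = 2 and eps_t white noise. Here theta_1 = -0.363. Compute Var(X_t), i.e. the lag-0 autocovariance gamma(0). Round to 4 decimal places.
\gamma(0) = 2.2635

For an MA(q) process X_t = eps_t + sum_i theta_i eps_{t-i} with
Var(eps_t) = sigma^2, the variance is
  gamma(0) = sigma^2 * (1 + sum_i theta_i^2).
  sum_i theta_i^2 = (-0.363)^2 = 0.131769.
  gamma(0) = 2 * (1 + 0.131769) = 2 * 1.131769 = 2.263538, which rounds to 2.2635.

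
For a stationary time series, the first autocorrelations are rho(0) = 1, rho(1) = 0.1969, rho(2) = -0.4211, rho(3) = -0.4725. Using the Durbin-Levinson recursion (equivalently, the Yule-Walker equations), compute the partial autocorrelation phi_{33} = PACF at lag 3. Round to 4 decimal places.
\phi_{33} = -0.3450

The PACF at lag k is phi_{kk}, the last component of the solution
to the Yule-Walker system G_k phi = r_k where
  (G_k)_{ij} = rho(|i - j|), (r_k)_i = rho(i), i,j = 1..k.
Equivalently, Durbin-Levinson gives phi_{kk} iteratively:
  phi_{11} = rho(1)
  phi_{kk} = [rho(k) - sum_{j=1..k-1} phi_{k-1,j} rho(k-j)]
            / [1 - sum_{j=1..k-1} phi_{k-1,j} rho(j)],
  phi_{k,j} = phi_{k-1,j} - phi_{kk} phi_{k-1,k-j},  j = 1..k-1.
Step k = 1:
  phi_11 = rho(1) = 0.1969.
Step k = 2:
  phi_22 = [rho(2) - phi_11 rho(1)] / [1 - phi_11 rho(1)] = [-0.4211 - (0.1969)(0.1969)] / [1 - (0.1969)(0.1969)]
         = -0.45986961 / 0.96123039 = -0.478418.
  Update: phi_21 = phi_11 - phi_22 phi_11 = 0.1969 - (-0.478418)(0.1969) = 0.2911.
Step k = 3:
  phi_33 = [rho(3) - phi_21 rho(2) - phi_22 rho(1)] / [1 - phi_21 rho(1) - phi_22 rho(2)]
    numerator   = -0.4725 - (0.2911)(-0.4211) - (-0.478418)(0.1969) = -0.25571716
    denominator = 1 - (0.2911)(0.1969) - (-0.478418)(-0.4211) = 0.74122064
  phi_33 = -0.25571716 / 0.74122064 = -0.345.
Therefore phi_{33} = -0.3450.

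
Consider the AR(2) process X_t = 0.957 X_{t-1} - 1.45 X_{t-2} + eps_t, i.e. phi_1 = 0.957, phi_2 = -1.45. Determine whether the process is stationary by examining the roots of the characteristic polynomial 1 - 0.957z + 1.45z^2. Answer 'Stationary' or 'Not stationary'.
\text{Not stationary}

The AR(p) characteristic polynomial is P(z) = 1 - 0.957z + 1.45z^2.
Stationarity requires all roots to lie outside the unit circle, i.e. |z| > 1 for every root.
Set 1 + (-0.957) z + (1.45) z^2 = 0, i.e. a z^2 + b z + c = 0 with a = 1.45, b = -0.957, c = 1.
Discriminant D = b^2 - 4ac = (-0.957)^2 - 4*(1.45)*1 = 0.915849 - (5.8) = -4.884151.
D < 0, so the roots are the complex-conjugate pair z = (-b +/- i sqrt(-D)) / (2a) = 0.33 +/- 0.7621i.
For a conjugate pair |z|^2 = z * conj(z) = (product of roots) = c/a = 1/(1.45) = 0.689655, so |z| = sqrt(0.689655) = 0.8305 for both roots.
Moduli of all roots: 0.8305, 0.8305.
All moduli strictly greater than 1? No.
Verdict: Not stationary.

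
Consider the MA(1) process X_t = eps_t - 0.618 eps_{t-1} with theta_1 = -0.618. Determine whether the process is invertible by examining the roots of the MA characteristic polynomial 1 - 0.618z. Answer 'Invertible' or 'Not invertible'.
\text{Invertible}

The MA(q) characteristic polynomial is P(z) = 1 - 0.618z.
Invertibility requires all roots to lie outside the unit circle, i.e. |z| > 1 for every root.
This is linear in z: 1 + (-0.618) z = 0  =>  z = -1/(-0.618) = 1.618123,  |z| = 1.618123.
Moduli of all roots: 1.6181.
All moduli strictly greater than 1? Yes.
Verdict: Invertible.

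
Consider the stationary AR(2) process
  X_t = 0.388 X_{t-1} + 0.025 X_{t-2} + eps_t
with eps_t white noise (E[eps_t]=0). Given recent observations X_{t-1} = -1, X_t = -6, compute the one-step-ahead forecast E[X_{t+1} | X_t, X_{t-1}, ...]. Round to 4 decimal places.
E[X_{t+1} \mid \mathcal F_t] = -2.3530

For an AR(p) model X_t = c + sum_i phi_i X_{t-i} + eps_t, the
one-step-ahead conditional mean is
  E[X_{t+1} | X_t, ...] = c + sum_i phi_i X_{t+1-i}.
Substitute known values:
  E[X_{t+1} | ...] = (0.388) * (-6) + (0.025) * (-1)
                   = -2.3530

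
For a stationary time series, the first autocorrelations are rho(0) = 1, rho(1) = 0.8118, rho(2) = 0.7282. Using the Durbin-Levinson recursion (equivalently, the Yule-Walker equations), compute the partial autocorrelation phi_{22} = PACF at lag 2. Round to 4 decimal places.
\phi_{22} = 0.2029

The PACF at lag k is phi_{kk}, the last component of the solution
to the Yule-Walker system G_k phi = r_k where
  (G_k)_{ij} = rho(|i - j|), (r_k)_i = rho(i), i,j = 1..k.
Equivalently, Durbin-Levinson gives phi_{kk} iteratively:
  phi_{11} = rho(1)
  phi_{kk} = [rho(k) - sum_{j=1..k-1} phi_{k-1,j} rho(k-j)]
            / [1 - sum_{j=1..k-1} phi_{k-1,j} rho(j)],
  phi_{k,j} = phi_{k-1,j} - phi_{kk} phi_{k-1,k-j},  j = 1..k-1.
Step k = 1:
  phi_11 = rho(1) = 0.8118.
Step k = 2:
  phi_22 = [rho(2) - phi_11 rho(1)] / [1 - phi_11 rho(1)] = [0.7282 - (0.8118)(0.8118)] / [1 - (0.8118)(0.8118)]
         = 0.06918076 / 0.34098076 = 0.2029.
Therefore phi_{22} = 0.2029.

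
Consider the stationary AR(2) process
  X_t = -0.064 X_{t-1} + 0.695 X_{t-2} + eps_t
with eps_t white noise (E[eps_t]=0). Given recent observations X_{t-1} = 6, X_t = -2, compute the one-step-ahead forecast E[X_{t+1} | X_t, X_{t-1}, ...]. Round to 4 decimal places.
E[X_{t+1} \mid \mathcal F_t] = 4.2980

For an AR(p) model X_t = c + sum_i phi_i X_{t-i} + eps_t, the
one-step-ahead conditional mean is
  E[X_{t+1} | X_t, ...] = c + sum_i phi_i X_{t+1-i}.
Substitute known values:
  E[X_{t+1} | ...] = (-0.064) * (-2) + (0.695) * (6)
                   = 4.2980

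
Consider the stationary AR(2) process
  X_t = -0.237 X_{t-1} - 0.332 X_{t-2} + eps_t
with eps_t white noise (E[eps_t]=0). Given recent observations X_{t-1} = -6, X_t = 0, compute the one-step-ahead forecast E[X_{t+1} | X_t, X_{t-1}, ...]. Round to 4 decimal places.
E[X_{t+1} \mid \mathcal F_t] = 1.9920

For an AR(p) model X_t = c + sum_i phi_i X_{t-i} + eps_t, the
one-step-ahead conditional mean is
  E[X_{t+1} | X_t, ...] = c + sum_i phi_i X_{t+1-i}.
Substitute known values:
  E[X_{t+1} | ...] = (-0.237) * (0) + (-0.332) * (-6)
                   = 1.9920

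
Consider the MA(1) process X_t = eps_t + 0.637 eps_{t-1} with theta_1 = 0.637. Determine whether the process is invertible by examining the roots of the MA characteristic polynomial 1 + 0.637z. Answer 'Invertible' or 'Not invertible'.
\text{Invertible}

The MA(q) characteristic polynomial is P(z) = 1 + 0.637z.
Invertibility requires all roots to lie outside the unit circle, i.e. |z| > 1 for every root.
This is linear in z: 1 + (0.637) z = 0  =>  z = -1/(0.637) = -1.569859,  |z| = 1.569859.
Moduli of all roots: 1.5699.
All moduli strictly greater than 1? Yes.
Verdict: Invertible.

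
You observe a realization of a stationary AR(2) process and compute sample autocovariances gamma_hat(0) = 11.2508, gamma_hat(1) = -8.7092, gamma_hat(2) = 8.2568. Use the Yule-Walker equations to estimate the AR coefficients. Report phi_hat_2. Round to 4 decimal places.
\hat\phi_{2} = 0.3360

The Yule-Walker equations for an AR(p) process read, in matrix form,
  Gamma_p phi = r_p,   with   (Gamma_p)_{ij} = gamma(|i - j|),
                       (r_p)_i = gamma(i),   i,j = 1..p.
Substitute the sample gammas (Toeplitz matrix and right-hand side of size 2):
  Gamma_p = [[11.2508, -8.7092], [-8.7092, 11.2508]]
  r_p     = [-8.7092, 8.2568]
Written out:
  11.2508 phi_1 - 8.7092 phi_2 = -8.7092
  -8.7092 phi_1 + 11.2508 phi_2 = 8.2568
Solve by Cramer's rule:
  det = gamma(0)^2 - gamma(1)^2 = (11.2508)^2 - (-8.7092)^2 = 126.58050064 - 75.85016464 = 50.730336
  phi_hat_1 = [gamma(1) gamma(0) - gamma(1) gamma(2)] / det = [(-8.7092)(11.2508) - (-8.7092)(8.2568)] / 50.730336 = -26.0753448 / 50.730336 = -0.514
  phi_hat_2 = [gamma(0) gamma(2) - gamma(1)^2] / det = [(11.2508)(8.2568) - (-8.7092)^2] / 50.730336 = 17.0454408 / 50.730336 = 0.336
So phi_hat = [-0.5140, 0.3360].
Therefore phi_hat_2 = 0.3360.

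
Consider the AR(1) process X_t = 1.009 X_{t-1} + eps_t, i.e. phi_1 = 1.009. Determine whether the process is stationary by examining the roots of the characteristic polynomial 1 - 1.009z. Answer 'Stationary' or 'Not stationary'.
\text{Not stationary}

The AR(p) characteristic polynomial is P(z) = 1 - 1.009z.
Stationarity requires all roots to lie outside the unit circle, i.e. |z| > 1 for every root.
This is linear in z: 1 + (-1.009) z = 0  =>  z = -1/(-1.009) = 0.99108,  |z| = 0.99108.
Moduli of all roots: 0.9911.
All moduli strictly greater than 1? No.
Verdict: Not stationary.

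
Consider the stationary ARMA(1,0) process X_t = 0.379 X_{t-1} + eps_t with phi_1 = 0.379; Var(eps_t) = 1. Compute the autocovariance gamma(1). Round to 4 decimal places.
\gamma(1) = 0.4426

Multiply the model equation by X_{t-k} and take expectations. With theta_0 = psi_0 = 1 and psi_j the MA(infinity) weights, this gives
  gamma(k) - sum_i phi_i gamma(k-i) = c_k,
  c_k = sigma^2 * sum_{j=k..q} theta_j psi_{j-k}   (c_k = 0 for k > q),
using gamma(-m) = gamma(m).
Pure AR (q = 0): c_0 = sigma^2 = 1, c_k = 0 for k >= 1.
Equations for k = 0 and k = 1 (AR order 1):
  gamma(0) = phi_1 gamma(1) + c_0
  gamma(1) = phi_1 gamma(0) + c_1
Substituting the second into the first: gamma(0) (1 - phi_1^2) = c_0 + phi_1 c_1, so
  gamma(0) = c_0 / (1 - phi_1^2) = 1 / (1 - (0.379)^2) = 1 / 0.856359 = 1.167735.
  gamma(1) = phi_1 gamma(0) = (0.379)(1.167735) = 0.442571.
Therefore gamma(1) = 0.4426 (to 4 decimal places).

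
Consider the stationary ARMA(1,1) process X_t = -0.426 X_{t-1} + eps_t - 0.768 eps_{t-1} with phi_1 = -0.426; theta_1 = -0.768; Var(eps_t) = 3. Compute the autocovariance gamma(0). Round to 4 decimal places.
\gamma(0) = 8.2251

Multiply the model equation by X_{t-k} and take expectations. With theta_0 = psi_0 = 1 and psi_j the MA(infinity) weights, this gives
  gamma(k) - sum_i phi_i gamma(k-i) = c_k,
  c_k = sigma^2 * sum_{j=k..q} theta_j psi_{j-k}   (c_k = 0 for k > q),
using gamma(-m) = gamma(m).
psi-weights needed (psi_j = theta_j + sum_i phi_i psi_{j-i}):
  psi_1 = theta_1 + phi_1 = -0.768 + (-0.426) = -1.194
Right-hand sides:
  c_0 = sigma^2 (1 + theta_1 psi_1) = 3 * (1 + (-0.768)(-1.194)) = 3 * 1.916992 = 5.750976
  c_1 = sigma^2 theta_1 = 3 * (-0.768) = -2.304
  c_2 = 0
Equations for k = 0 and k = 1 (AR order 1):
  gamma(0) = phi_1 gamma(1) + c_0
  gamma(1) = phi_1 gamma(0) + c_1
Substituting the second into the first: gamma(0) (1 - phi_1^2) = c_0 + phi_1 c_1, so
  gamma(0) = (c_0 + phi_1 c_1) / (1 - phi_1^2) = (5.750976 + (-0.426)(-2.304)) / (1 - (-0.426)^2) = 6.73248 / 0.818524 = 8.225147.
Therefore gamma(0) = 8.2251 (to 4 decimal places).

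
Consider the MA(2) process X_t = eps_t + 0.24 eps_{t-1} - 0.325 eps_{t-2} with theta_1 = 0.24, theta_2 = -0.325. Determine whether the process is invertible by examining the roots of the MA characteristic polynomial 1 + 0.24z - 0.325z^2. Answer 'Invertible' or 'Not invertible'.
\text{Invertible}

The MA(q) characteristic polynomial is P(z) = 1 + 0.24z - 0.325z^2.
Invertibility requires all roots to lie outside the unit circle, i.e. |z| > 1 for every root.
Set 1 + (0.24) z + (-0.325) z^2 = 0, i.e. a z^2 + b z + c = 0 with a = -0.325, b = 0.24, c = 1.
Discriminant D = b^2 - 4ac = (0.24)^2 - 4*(-0.325)*1 = 0.0576 - (-1.3) = 1.3576.
D >= 0, so the roots are real: z = (-b +/- sqrt(D)) / (2a) = (-0.24 +/- 1.165161) / (-0.65).
  z_1 = (-0.24 + 1.165161) / (-0.65) = -1.4233,   |z_1| = 1.4233.
  z_2 = (-0.24 - 1.165161) / (-0.65) = 2.1618,   |z_2| = 2.1618.
Moduli of all roots: 1.4233, 2.1618.
All moduli strictly greater than 1? Yes.
Verdict: Invertible.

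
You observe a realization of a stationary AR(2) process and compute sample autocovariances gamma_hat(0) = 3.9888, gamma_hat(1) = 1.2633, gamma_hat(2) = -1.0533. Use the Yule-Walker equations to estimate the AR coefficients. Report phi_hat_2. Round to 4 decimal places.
\hat\phi_{2} = -0.4050

The Yule-Walker equations for an AR(p) process read, in matrix form,
  Gamma_p phi = r_p,   with   (Gamma_p)_{ij} = gamma(|i - j|),
                       (r_p)_i = gamma(i),   i,j = 1..p.
Substitute the sample gammas (Toeplitz matrix and right-hand side of size 2):
  Gamma_p = [[3.9888, 1.2633], [1.2633, 3.9888]]
  r_p     = [1.2633, -1.0533]
Written out:
  3.9888 phi_1 + 1.2633 phi_2 = 1.2633
  1.2633 phi_1 + 3.9888 phi_2 = -1.0533
Solve by Cramer's rule:
  det = gamma(0)^2 - gamma(1)^2 = (3.9888)^2 - (1.2633)^2 = 15.91052544 - 1.59592689 = 14.31459855
  phi_hat_1 = [gamma(1) gamma(0) - gamma(1) gamma(2)] / det = [(1.2633)(3.9888) - (1.2633)(-1.0533)] / 14.31459855 = 6.36968493 / 14.31459855 = 0.445
  phi_hat_2 = [gamma(0) gamma(2) - gamma(1)^2] / det = [(3.9888)(-1.0533) - (1.2633)^2] / 14.31459855 = -5.79732993 / 14.31459855 = -0.405
So phi_hat = [0.4450, -0.4050].
Therefore phi_hat_2 = -0.4050.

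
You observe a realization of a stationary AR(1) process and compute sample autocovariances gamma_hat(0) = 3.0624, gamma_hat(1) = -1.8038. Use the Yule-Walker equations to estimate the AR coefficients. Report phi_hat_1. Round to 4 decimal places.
\hat\phi_{1} = -0.5890

The Yule-Walker equations for an AR(p) process read, in matrix form,
  Gamma_p phi = r_p,   with   (Gamma_p)_{ij} = gamma(|i - j|),
                       (r_p)_i = gamma(i),   i,j = 1..p.
Substitute the sample gammas (Toeplitz matrix and right-hand side of size 1):
  Gamma_p = [[3.0624]]
  r_p     = [-1.8038]
With p = 1 this is the single equation gamma(0) phi_1 = gamma(1):
  phi_hat_1 = gamma(1) / gamma(0) = -1.8038 / 3.0624 = -0.5890.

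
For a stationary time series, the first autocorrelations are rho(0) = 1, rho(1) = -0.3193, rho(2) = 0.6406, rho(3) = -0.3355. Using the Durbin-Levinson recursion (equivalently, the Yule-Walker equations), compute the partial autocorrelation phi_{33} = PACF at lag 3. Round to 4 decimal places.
\phi_{33} = -0.1081

The PACF at lag k is phi_{kk}, the last component of the solution
to the Yule-Walker system G_k phi = r_k where
  (G_k)_{ij} = rho(|i - j|), (r_k)_i = rho(i), i,j = 1..k.
Equivalently, Durbin-Levinson gives phi_{kk} iteratively:
  phi_{11} = rho(1)
  phi_{kk} = [rho(k) - sum_{j=1..k-1} phi_{k-1,j} rho(k-j)]
            / [1 - sum_{j=1..k-1} phi_{k-1,j} rho(j)],
  phi_{k,j} = phi_{k-1,j} - phi_{kk} phi_{k-1,k-j},  j = 1..k-1.
Step k = 1:
  phi_11 = rho(1) = -0.3193.
Step k = 2:
  phi_22 = [rho(2) - phi_11 rho(1)] / [1 - phi_11 rho(1)] = [0.6406 - (-0.3193)(-0.3193)] / [1 - (-0.3193)(-0.3193)]
         = 0.53864751 / 0.89804751 = 0.599798.
  Update: phi_21 = phi_11 - phi_22 phi_11 = -0.3193 - (0.599798)(-0.3193) = -0.127784.
Step k = 3:
  phi_33 = [rho(3) - phi_21 rho(2) - phi_22 rho(1)] / [1 - phi_21 rho(1) - phi_22 rho(2)]
    numerator   = -0.3355 - (-0.127784)(0.6406) - (0.599798)(-0.3193) = -0.0621257
    denominator = 1 - (-0.127784)(-0.3193) - (0.599798)(0.6406) = 0.57496757
  phi_33 = -0.0621257 / 0.57496757 = -0.1081.
Therefore phi_{33} = -0.1081.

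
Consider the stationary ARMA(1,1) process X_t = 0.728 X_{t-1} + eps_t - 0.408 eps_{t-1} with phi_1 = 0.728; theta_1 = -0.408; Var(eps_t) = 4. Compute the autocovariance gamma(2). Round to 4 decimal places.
\gamma(2) = 1.3937

Multiply the model equation by X_{t-k} and take expectations. With theta_0 = psi_0 = 1 and psi_j the MA(infinity) weights, this gives
  gamma(k) - sum_i phi_i gamma(k-i) = c_k,
  c_k = sigma^2 * sum_{j=k..q} theta_j psi_{j-k}   (c_k = 0 for k > q),
using gamma(-m) = gamma(m).
psi-weights needed (psi_j = theta_j + sum_i phi_i psi_{j-i}):
  psi_1 = theta_1 + phi_1 = -0.408 + (0.728) = 0.32
Right-hand sides:
  c_0 = sigma^2 (1 + theta_1 psi_1) = 4 * (1 + (-0.408)(0.32)) = 4 * 0.86944 = 3.47776
  c_1 = sigma^2 theta_1 = 4 * (-0.408) = -1.632
  c_2 = 0
Equations for k = 0 and k = 1 (AR order 1):
  gamma(0) = phi_1 gamma(1) + c_0
  gamma(1) = phi_1 gamma(0) + c_1
Substituting the second into the first: gamma(0) (1 - phi_1^2) = c_0 + phi_1 c_1, so
  gamma(0) = (c_0 + phi_1 c_1) / (1 - phi_1^2) = (3.47776 + (0.728)(-1.632)) / (1 - (0.728)^2) = 2.289664 / 0.470016 = 4.87146.
  gamma(1) = phi_1 gamma(0) + c_1 = (0.728)(4.87146) + (-1.632) = 1.914423.
For k = 2 (> q): gamma(2) = phi_1 gamma(1) = (0.728)(1.914423) = 1.3937.
Therefore gamma(2) = 1.3937 (to 4 decimal places).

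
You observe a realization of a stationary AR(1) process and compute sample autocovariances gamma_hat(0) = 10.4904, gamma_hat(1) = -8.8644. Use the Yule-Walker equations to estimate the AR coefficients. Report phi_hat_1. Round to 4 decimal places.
\hat\phi_{1} = -0.8450

The Yule-Walker equations for an AR(p) process read, in matrix form,
  Gamma_p phi = r_p,   with   (Gamma_p)_{ij} = gamma(|i - j|),
                       (r_p)_i = gamma(i),   i,j = 1..p.
Substitute the sample gammas (Toeplitz matrix and right-hand side of size 1):
  Gamma_p = [[10.4904]]
  r_p     = [-8.8644]
With p = 1 this is the single equation gamma(0) phi_1 = gamma(1):
  phi_hat_1 = gamma(1) / gamma(0) = -8.8644 / 10.4904 = -0.8450.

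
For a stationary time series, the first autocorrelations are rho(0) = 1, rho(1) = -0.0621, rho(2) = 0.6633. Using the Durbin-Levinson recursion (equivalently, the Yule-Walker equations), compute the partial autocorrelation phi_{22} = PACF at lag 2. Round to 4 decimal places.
\phi_{22} = 0.6620

The PACF at lag k is phi_{kk}, the last component of the solution
to the Yule-Walker system G_k phi = r_k where
  (G_k)_{ij} = rho(|i - j|), (r_k)_i = rho(i), i,j = 1..k.
Equivalently, Durbin-Levinson gives phi_{kk} iteratively:
  phi_{11} = rho(1)
  phi_{kk} = [rho(k) - sum_{j=1..k-1} phi_{k-1,j} rho(k-j)]
            / [1 - sum_{j=1..k-1} phi_{k-1,j} rho(j)],
  phi_{k,j} = phi_{k-1,j} - phi_{kk} phi_{k-1,k-j},  j = 1..k-1.
Step k = 1:
  phi_11 = rho(1) = -0.0621.
Step k = 2:
  phi_22 = [rho(2) - phi_11 rho(1)] / [1 - phi_11 rho(1)] = [0.6633 - (-0.0621)(-0.0621)] / [1 - (-0.0621)(-0.0621)]
         = 0.65944359 / 0.99614359 = 0.662.
Therefore phi_{22} = 0.6620.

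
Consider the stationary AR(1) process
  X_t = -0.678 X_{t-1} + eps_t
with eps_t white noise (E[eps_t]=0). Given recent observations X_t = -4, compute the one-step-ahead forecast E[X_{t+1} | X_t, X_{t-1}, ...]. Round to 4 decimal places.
E[X_{t+1} \mid \mathcal F_t] = 2.7120

For an AR(p) model X_t = c + sum_i phi_i X_{t-i} + eps_t, the
one-step-ahead conditional mean is
  E[X_{t+1} | X_t, ...] = c + sum_i phi_i X_{t+1-i}.
Substitute known values:
  E[X_{t+1} | ...] = (-0.678) * (-4)
                   = 2.7120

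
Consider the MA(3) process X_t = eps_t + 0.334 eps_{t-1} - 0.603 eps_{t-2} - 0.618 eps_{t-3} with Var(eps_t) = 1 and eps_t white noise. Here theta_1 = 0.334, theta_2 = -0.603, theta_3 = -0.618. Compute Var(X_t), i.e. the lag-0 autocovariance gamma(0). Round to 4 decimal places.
\gamma(0) = 1.8571

For an MA(q) process X_t = eps_t + sum_i theta_i eps_{t-i} with
Var(eps_t) = sigma^2, the variance is
  gamma(0) = sigma^2 * (1 + sum_i theta_i^2).
  sum_i theta_i^2 = (0.334)^2 + (-0.603)^2 + (-0.618)^2 = 0.111556 + 0.363609 + 0.381924 = 0.857089.
  gamma(0) = 1 * (1 + 0.857089) = 1 * 1.857089 = 1.857089, which rounds to 1.8571.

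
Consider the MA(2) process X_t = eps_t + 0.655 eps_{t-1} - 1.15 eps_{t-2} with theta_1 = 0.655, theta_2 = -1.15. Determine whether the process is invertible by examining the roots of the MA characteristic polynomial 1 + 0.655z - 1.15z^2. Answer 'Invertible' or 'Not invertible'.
\text{Not invertible}

The MA(q) characteristic polynomial is P(z) = 1 + 0.655z - 1.15z^2.
Invertibility requires all roots to lie outside the unit circle, i.e. |z| > 1 for every root.
Set 1 + (0.655) z + (-1.15) z^2 = 0, i.e. a z^2 + b z + c = 0 with a = -1.15, b = 0.655, c = 1.
Discriminant D = b^2 - 4ac = (0.655)^2 - 4*(-1.15)*1 = 0.429025 - (-4.6) = 5.029025.
D >= 0, so the roots are real: z = (-b +/- sqrt(D)) / (2a) = (-0.655 +/- 2.242549) / (-2.3).
  z_1 = (-0.655 + 2.242549) / (-2.3) = -0.6902,   |z_1| = 0.6902.
  z_2 = (-0.655 - 2.242549) / (-2.3) = 1.2598,   |z_2| = 1.2598.
Moduli of all roots: 0.6902, 1.2598.
All moduli strictly greater than 1? No.
Verdict: Not invertible.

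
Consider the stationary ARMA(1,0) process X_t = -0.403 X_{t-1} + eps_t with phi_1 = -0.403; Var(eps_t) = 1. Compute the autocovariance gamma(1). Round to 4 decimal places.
\gamma(1) = -0.4811

Multiply the model equation by X_{t-k} and take expectations. With theta_0 = psi_0 = 1 and psi_j the MA(infinity) weights, this gives
  gamma(k) - sum_i phi_i gamma(k-i) = c_k,
  c_k = sigma^2 * sum_{j=k..q} theta_j psi_{j-k}   (c_k = 0 for k > q),
using gamma(-m) = gamma(m).
Pure AR (q = 0): c_0 = sigma^2 = 1, c_k = 0 for k >= 1.
Equations for k = 0 and k = 1 (AR order 1):
  gamma(0) = phi_1 gamma(1) + c_0
  gamma(1) = phi_1 gamma(0) + c_1
Substituting the second into the first: gamma(0) (1 - phi_1^2) = c_0 + phi_1 c_1, so
  gamma(0) = c_0 / (1 - phi_1^2) = 1 / (1 - (-0.403)^2) = 1 / 0.837591 = 1.1939.
  gamma(1) = phi_1 gamma(0) = (-0.403)(1.1939) = -0.481142.
Therefore gamma(1) = -0.4811 (to 4 decimal places).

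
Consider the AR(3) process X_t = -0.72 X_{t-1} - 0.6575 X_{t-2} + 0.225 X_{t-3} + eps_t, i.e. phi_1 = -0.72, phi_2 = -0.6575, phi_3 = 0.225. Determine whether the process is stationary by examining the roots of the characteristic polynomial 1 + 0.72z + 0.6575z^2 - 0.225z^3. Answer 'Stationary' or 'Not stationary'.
\text{Stationary}

The AR(p) characteristic polynomial is P(z) = 1 + 0.72z + 0.6575z^2 - 0.225z^3.
Stationarity requires all roots to lie outside the unit circle, i.e. |z| > 1 for every root.
Degree 3: look for a simple real root z0 first, then factor out (1 - z/z0) and solve the remaining quadratic.
Testing z0 = 4: P(4) = 1 + (0.72)(4) + (0.6575)(4)^2 + (-0.225)(4)^3
  = 1 + (2.88) + (10.52) + (-14.4) = 0.  So z_0 = 4 is a root, |z_0| = 4.
Divide out the factor (1 - 0.25 z) = (1 - z/z0) (since 1/z0 = 0.25):
  P(z) = (1 - 0.25 z)(1 + (0.97) z + (0.9) z^2)
  [check: z-coef 0.97 - (0.25) = 0.72; z^2-coef 0.9 - (0.25)(0.97) = 0.6575; z^3-coef -(0.25)(0.9) = -0.225.]
Remaining roots from the quadratic factor 1 + (0.97) z + (0.9) z^2:
  Set 1 + (0.97) z + (0.9) z^2 = 0, i.e. a z^2 + b z + c = 0 with a = 0.9, b = 0.97, c = 1.
  Discriminant D = b^2 - 4ac = (0.97)^2 - 4*(0.9)*1 = 0.9409 - (3.6) = -2.6591.
  D < 0, so the roots are the complex-conjugate pair z = (-b +/- i sqrt(-D)) / (2a) = -0.5389 +/- 0.9059i.
  For a conjugate pair |z|^2 = z * conj(z) = (product of roots) = c/a = 1/(0.9) = 1.111111, so |z| = sqrt(1.111111) = 1.0541 for both roots.
Moduli of all roots: 4.0000, 1.0541, 1.0541.
All moduli strictly greater than 1? Yes.
Verdict: Stationary.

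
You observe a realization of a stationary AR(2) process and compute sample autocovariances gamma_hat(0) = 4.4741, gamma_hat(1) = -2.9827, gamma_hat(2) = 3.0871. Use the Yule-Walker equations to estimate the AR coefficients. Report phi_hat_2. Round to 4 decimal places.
\hat\phi_{2} = 0.4420

The Yule-Walker equations for an AR(p) process read, in matrix form,
  Gamma_p phi = r_p,   with   (Gamma_p)_{ij} = gamma(|i - j|),
                       (r_p)_i = gamma(i),   i,j = 1..p.
Substitute the sample gammas (Toeplitz matrix and right-hand side of size 2):
  Gamma_p = [[4.4741, -2.9827], [-2.9827, 4.4741]]
  r_p     = [-2.9827, 3.0871]
Written out:
  4.4741 phi_1 - 2.9827 phi_2 = -2.9827
  -2.9827 phi_1 + 4.4741 phi_2 = 3.0871
Solve by Cramer's rule:
  det = gamma(0)^2 - gamma(1)^2 = (4.4741)^2 - (-2.9827)^2 = 20.01757081 - 8.89649929 = 11.12107152
  phi_hat_1 = [gamma(1) gamma(0) - gamma(1) gamma(2)] / det = [(-2.9827)(4.4741) - (-2.9827)(3.0871)] / 11.12107152 = -4.1370049 / 11.12107152 = -0.372
  phi_hat_2 = [gamma(0) gamma(2) - gamma(1)^2] / det = [(4.4741)(3.0871) - (-2.9827)^2] / 11.12107152 = 4.91549482 / 11.12107152 = 0.442
So phi_hat = [-0.3720, 0.4420].
Therefore phi_hat_2 = 0.4420.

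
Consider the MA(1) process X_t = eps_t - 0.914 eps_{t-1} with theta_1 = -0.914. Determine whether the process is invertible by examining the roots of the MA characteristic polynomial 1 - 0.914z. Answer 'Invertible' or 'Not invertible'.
\text{Invertible}

The MA(q) characteristic polynomial is P(z) = 1 - 0.914z.
Invertibility requires all roots to lie outside the unit circle, i.e. |z| > 1 for every root.
This is linear in z: 1 + (-0.914) z = 0  =>  z = -1/(-0.914) = 1.094092,  |z| = 1.094092.
Moduli of all roots: 1.0941.
All moduli strictly greater than 1? Yes.
Verdict: Invertible.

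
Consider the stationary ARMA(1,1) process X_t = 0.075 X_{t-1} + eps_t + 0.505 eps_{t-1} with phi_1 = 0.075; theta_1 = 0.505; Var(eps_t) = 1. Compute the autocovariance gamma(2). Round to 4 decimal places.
\gamma(2) = 0.0454

Multiply the model equation by X_{t-k} and take expectations. With theta_0 = psi_0 = 1 and psi_j the MA(infinity) weights, this gives
  gamma(k) - sum_i phi_i gamma(k-i) = c_k,
  c_k = sigma^2 * sum_{j=k..q} theta_j psi_{j-k}   (c_k = 0 for k > q),
using gamma(-m) = gamma(m).
psi-weights needed (psi_j = theta_j + sum_i phi_i psi_{j-i}):
  psi_1 = theta_1 + phi_1 = 0.505 + (0.075) = 0.58
Right-hand sides:
  c_0 = sigma^2 (1 + theta_1 psi_1) = 1 * (1 + (0.505)(0.58)) = 1 * 1.2929 = 1.2929
  c_1 = sigma^2 theta_1 = 1 * (0.505) = 0.505
  c_2 = 0
Equations for k = 0 and k = 1 (AR order 1):
  gamma(0) = phi_1 gamma(1) + c_0
  gamma(1) = phi_1 gamma(0) + c_1
Substituting the second into the first: gamma(0) (1 - phi_1^2) = c_0 + phi_1 c_1, so
  gamma(0) = (c_0 + phi_1 c_1) / (1 - phi_1^2) = (1.2929 + (0.075)(0.505)) / (1 - (0.075)^2) = 1.330775 / 0.994375 = 1.338303.
  gamma(1) = phi_1 gamma(0) + c_1 = (0.075)(1.338303) + (0.505) = 0.605373.
For k = 2 (> q): gamma(2) = phi_1 gamma(1) = (0.075)(0.605373) = 0.045403.
Therefore gamma(2) = 0.0454 (to 4 decimal places).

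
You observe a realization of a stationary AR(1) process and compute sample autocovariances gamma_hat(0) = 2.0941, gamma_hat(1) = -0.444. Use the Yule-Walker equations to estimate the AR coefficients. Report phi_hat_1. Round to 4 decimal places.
\hat\phi_{1} = -0.2120

The Yule-Walker equations for an AR(p) process read, in matrix form,
  Gamma_p phi = r_p,   with   (Gamma_p)_{ij} = gamma(|i - j|),
                       (r_p)_i = gamma(i),   i,j = 1..p.
Substitute the sample gammas (Toeplitz matrix and right-hand side of size 1):
  Gamma_p = [[2.0941]]
  r_p     = [-0.444]
With p = 1 this is the single equation gamma(0) phi_1 = gamma(1):
  phi_hat_1 = gamma(1) / gamma(0) = -0.444 / 2.0941 = -0.2120.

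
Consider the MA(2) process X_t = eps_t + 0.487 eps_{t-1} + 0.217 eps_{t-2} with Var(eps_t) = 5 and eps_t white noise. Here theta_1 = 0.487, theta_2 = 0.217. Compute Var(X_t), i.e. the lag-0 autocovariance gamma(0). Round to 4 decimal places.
\gamma(0) = 6.4213

For an MA(q) process X_t = eps_t + sum_i theta_i eps_{t-i} with
Var(eps_t) = sigma^2, the variance is
  gamma(0) = sigma^2 * (1 + sum_i theta_i^2).
  sum_i theta_i^2 = (0.487)^2 + (0.217)^2 = 0.237169 + 0.047089 = 0.284258.
  gamma(0) = 5 * (1 + 0.284258) = 5 * 1.284258 = 6.42129, which rounds to 6.4213.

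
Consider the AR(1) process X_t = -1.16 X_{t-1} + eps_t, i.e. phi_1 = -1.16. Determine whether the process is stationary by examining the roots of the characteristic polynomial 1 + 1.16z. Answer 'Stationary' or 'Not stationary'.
\text{Not stationary}

The AR(p) characteristic polynomial is P(z) = 1 + 1.16z.
Stationarity requires all roots to lie outside the unit circle, i.e. |z| > 1 for every root.
This is linear in z: 1 + (1.16) z = 0  =>  z = -1/(1.16) = -0.862069,  |z| = 0.862069.
Moduli of all roots: 0.8621.
All moduli strictly greater than 1? No.
Verdict: Not stationary.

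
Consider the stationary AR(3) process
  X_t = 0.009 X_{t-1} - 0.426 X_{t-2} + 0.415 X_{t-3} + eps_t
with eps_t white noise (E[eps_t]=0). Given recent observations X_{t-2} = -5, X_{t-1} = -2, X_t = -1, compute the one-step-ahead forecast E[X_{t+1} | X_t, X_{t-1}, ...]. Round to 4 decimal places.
E[X_{t+1} \mid \mathcal F_t] = -1.2320

For an AR(p) model X_t = c + sum_i phi_i X_{t-i} + eps_t, the
one-step-ahead conditional mean is
  E[X_{t+1} | X_t, ...] = c + sum_i phi_i X_{t+1-i}.
Substitute known values:
  E[X_{t+1} | ...] = (0.009) * (-1) + (-0.426) * (-2) + (0.415) * (-5)
                   = -1.2320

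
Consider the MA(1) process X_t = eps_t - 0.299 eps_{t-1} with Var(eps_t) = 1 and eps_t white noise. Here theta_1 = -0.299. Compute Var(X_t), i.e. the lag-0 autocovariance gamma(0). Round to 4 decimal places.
\gamma(0) = 1.0894

For an MA(q) process X_t = eps_t + sum_i theta_i eps_{t-i} with
Var(eps_t) = sigma^2, the variance is
  gamma(0) = sigma^2 * (1 + sum_i theta_i^2).
  sum_i theta_i^2 = (-0.299)^2 = 0.089401.
  gamma(0) = 1 * (1 + 0.089401) = 1 * 1.089401 = 1.089401, which rounds to 1.0894.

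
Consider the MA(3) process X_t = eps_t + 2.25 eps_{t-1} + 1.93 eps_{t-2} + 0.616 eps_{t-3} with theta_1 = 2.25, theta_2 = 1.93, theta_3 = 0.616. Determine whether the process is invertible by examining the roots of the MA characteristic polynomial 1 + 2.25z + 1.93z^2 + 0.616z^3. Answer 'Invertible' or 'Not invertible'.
\text{Invertible}

The MA(q) characteristic polynomial is P(z) = 1 + 2.25z + 1.93z^2 + 0.616z^3.
Invertibility requires all roots to lie outside the unit circle, i.e. |z| > 1 for every root.
Degree 3: look for a simple real root z0 first, then factor out (1 - z/z0) and solve the remaining quadratic.
Testing z0 = -1.25: P(-1.25) = 1 + (2.25)(-1.25) + (1.93)(-1.25)^2 + (0.616)(-1.25)^3
  = 1 + (-2.8125) + (3.015625) + (-1.203125) = 0.  So z_0 = -1.25 is a root, |z_0| = 1.25.
Divide out the factor (1 + 0.8 z) = (1 - z/z0) (since 1/z0 = -0.8):
  P(z) = (1 + 0.8 z)(1 + (1.45) z + (0.77) z^2)
  [check: z-coef 1.45 - (-0.8) = 2.25; z^2-coef 0.77 - (-0.8)(1.45) = 1.93; z^3-coef -(-0.8)(0.77) = 0.616.]
Remaining roots from the quadratic factor 1 + (1.45) z + (0.77) z^2:
  Set 1 + (1.45) z + (0.77) z^2 = 0, i.e. a z^2 + b z + c = 0 with a = 0.77, b = 1.45, c = 1.
  Discriminant D = b^2 - 4ac = (1.45)^2 - 4*(0.77)*1 = 2.1025 - (3.08) = -0.9775.
  D < 0, so the roots are the complex-conjugate pair z = (-b +/- i sqrt(-D)) / (2a) = -0.9416 +/- 0.642i.
  For a conjugate pair |z|^2 = z * conj(z) = (product of roots) = c/a = 1/(0.77) = 1.298701, so |z| = sqrt(1.298701) = 1.1396 for both roots.
Moduli of all roots: 1.2500, 1.1396, 1.1396.
All moduli strictly greater than 1? Yes.
Verdict: Invertible.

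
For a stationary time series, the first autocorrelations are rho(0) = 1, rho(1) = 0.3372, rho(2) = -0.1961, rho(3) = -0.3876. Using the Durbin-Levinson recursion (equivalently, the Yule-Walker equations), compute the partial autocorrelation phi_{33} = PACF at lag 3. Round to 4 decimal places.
\phi_{33} = -0.2320

The PACF at lag k is phi_{kk}, the last component of the solution
to the Yule-Walker system G_k phi = r_k where
  (G_k)_{ij} = rho(|i - j|), (r_k)_i = rho(i), i,j = 1..k.
Equivalently, Durbin-Levinson gives phi_{kk} iteratively:
  phi_{11} = rho(1)
  phi_{kk} = [rho(k) - sum_{j=1..k-1} phi_{k-1,j} rho(k-j)]
            / [1 - sum_{j=1..k-1} phi_{k-1,j} rho(j)],
  phi_{k,j} = phi_{k-1,j} - phi_{kk} phi_{k-1,k-j},  j = 1..k-1.
Step k = 1:
  phi_11 = rho(1) = 0.3372.
Step k = 2:
  phi_22 = [rho(2) - phi_11 rho(1)] / [1 - phi_11 rho(1)] = [-0.1961 - (0.3372)(0.3372)] / [1 - (0.3372)(0.3372)]
         = -0.30980384 / 0.88629616 = -0.349549.
  Update: phi_21 = phi_11 - phi_22 phi_11 = 0.3372 - (-0.349549)(0.3372) = 0.455068.
Step k = 3:
  phi_33 = [rho(3) - phi_21 rho(2) - phi_22 rho(1)] / [1 - phi_21 rho(1) - phi_22 rho(2)]
    numerator   = -0.3876 - (0.455068)(-0.1961) - (-0.349549)(0.3372) = -0.1804933
    denominator = 1 - (0.455068)(0.3372) - (-0.349549)(-0.1961) = 0.77800457
  phi_33 = -0.1804933 / 0.77800457 = -0.232.
Therefore phi_{33} = -0.2320.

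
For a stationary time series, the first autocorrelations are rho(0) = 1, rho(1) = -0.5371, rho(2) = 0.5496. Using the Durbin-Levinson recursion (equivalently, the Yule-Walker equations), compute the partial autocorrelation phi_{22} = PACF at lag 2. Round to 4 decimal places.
\phi_{22} = 0.3670

The PACF at lag k is phi_{kk}, the last component of the solution
to the Yule-Walker system G_k phi = r_k where
  (G_k)_{ij} = rho(|i - j|), (r_k)_i = rho(i), i,j = 1..k.
Equivalently, Durbin-Levinson gives phi_{kk} iteratively:
  phi_{11} = rho(1)
  phi_{kk} = [rho(k) - sum_{j=1..k-1} phi_{k-1,j} rho(k-j)]
            / [1 - sum_{j=1..k-1} phi_{k-1,j} rho(j)],
  phi_{k,j} = phi_{k-1,j} - phi_{kk} phi_{k-1,k-j},  j = 1..k-1.
Step k = 1:
  phi_11 = rho(1) = -0.5371.
Step k = 2:
  phi_22 = [rho(2) - phi_11 rho(1)] / [1 - phi_11 rho(1)] = [0.5496 - (-0.5371)(-0.5371)] / [1 - (-0.5371)(-0.5371)]
         = 0.26112359 / 0.71152359 = 0.367.
Therefore phi_{22} = 0.3670.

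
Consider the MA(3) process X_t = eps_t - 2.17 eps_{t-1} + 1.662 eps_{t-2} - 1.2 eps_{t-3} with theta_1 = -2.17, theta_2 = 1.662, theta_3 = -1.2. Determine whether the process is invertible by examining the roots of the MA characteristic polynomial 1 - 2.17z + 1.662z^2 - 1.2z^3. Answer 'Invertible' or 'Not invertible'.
\text{Not invertible}

The MA(q) characteristic polynomial is P(z) = 1 - 2.17z + 1.662z^2 - 1.2z^3.
Invertibility requires all roots to lie outside the unit circle, i.e. |z| > 1 for every root.
Degree 3: look for a simple real root z0 first, then factor out (1 - z/z0) and solve the remaining quadratic.
Testing z0 = 0.625: P(0.625) = 1 + (-2.17)(0.625) + (1.662)(0.625)^2 + (-1.2)(0.625)^3
  = 1 + (-1.35625) + (0.649219) + (-0.292969) = 0.  So z_0 = 0.625 is a root, |z_0| = 0.625.
Divide out the factor (1 - 1.6 z) = (1 - z/z0) (since 1/z0 = 1.6):
  P(z) = (1 - 1.6 z)(1 + (-0.57) z + (0.75) z^2)
  [check: z-coef -0.57 - (1.6) = -2.17; z^2-coef 0.75 - (1.6)(-0.57) = 1.662; z^3-coef -(1.6)(0.75) = -1.2.]
Remaining roots from the quadratic factor 1 + (-0.57) z + (0.75) z^2:
  Set 1 + (-0.57) z + (0.75) z^2 = 0, i.e. a z^2 + b z + c = 0 with a = 0.75, b = -0.57, c = 1.
  Discriminant D = b^2 - 4ac = (-0.57)^2 - 4*(0.75)*1 = 0.3249 - (3) = -2.6751.
  D < 0, so the roots are the complex-conjugate pair z = (-b +/- i sqrt(-D)) / (2a) = 0.38 +/- 1.0904i.
  For a conjugate pair |z|^2 = z * conj(z) = (product of roots) = c/a = 1/(0.75) = 1.333333, so |z| = sqrt(1.333333) = 1.1547 for both roots.
Moduli of all roots: 0.6250, 1.1547, 1.1547.
All moduli strictly greater than 1? No.
Verdict: Not invertible.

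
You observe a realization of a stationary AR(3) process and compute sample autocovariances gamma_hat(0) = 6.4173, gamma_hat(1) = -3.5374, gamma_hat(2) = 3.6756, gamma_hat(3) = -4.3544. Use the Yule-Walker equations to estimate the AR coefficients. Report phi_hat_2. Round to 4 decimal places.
\hat\phi_{2} = 0.2310

The Yule-Walker equations for an AR(p) process read, in matrix form,
  Gamma_p phi = r_p,   with   (Gamma_p)_{ij} = gamma(|i - j|),
                       (r_p)_i = gamma(i),   i,j = 1..p.
Substitute the sample gammas (Toeplitz matrix and right-hand side of size 3):
  Gamma_p = [[6.4173, -3.5374, 3.6756], [-3.5374, 6.4173, -3.5374], [3.6756, -3.5374, 6.4173]]
  r_p     = [-3.5374, 3.6756, -4.3544]
Written out (R1..R3):
  (R1) 6.4173 phi_1 - 3.5374 phi_2 + 3.6756 phi_3 = -3.5374
  (R2) -3.5374 phi_1 + 6.4173 phi_2 - 3.5374 phi_3 = 3.6756
  (R3) 3.6756 phi_1 - 3.5374 phi_2 + 6.4173 phi_3 = -4.3544
Gaussian elimination:
  R2 <- R2 - (-3.5374/6.4173) R1 = R2 - (-0.551229) R1:  4.467384 phi_2 - 1.511304 phi_3 = 1.725684
  R3 <- R3 - (3.6756/6.4173) R1 = R3 - (0.572764) R1:  -1.511304 phi_2 + 4.312048 phi_3 = -2.328304
  R3 <- R3 - (-1.511304/4.467384) R2 = R3 - (-0.338297) R2:  3.800778 phi_3 = -1.74451
Back-substitution:
  phi_hat_3 = -1.74451 / 3.800778 = -0.458988
  phi_hat_2 = (1.725684 - (-1.511304)(-0.458988)) / 4.467384 = 0.231011
  phi_hat_1 = (-3.5374 - (-3.5374)(0.231011) - (3.6756)(-0.458988)) / 6.4173 = -0.160997
So phi_hat = [-0.1610, 0.2310, -0.4590].
Therefore phi_hat_2 = 0.2310.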